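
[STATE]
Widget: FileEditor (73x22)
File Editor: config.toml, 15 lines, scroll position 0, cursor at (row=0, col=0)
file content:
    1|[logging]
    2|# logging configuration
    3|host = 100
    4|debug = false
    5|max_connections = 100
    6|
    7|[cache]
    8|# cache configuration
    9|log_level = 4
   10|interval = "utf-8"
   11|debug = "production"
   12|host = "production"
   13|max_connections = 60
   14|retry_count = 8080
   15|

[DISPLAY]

█logging]                                                               ▲
# logging configuration                                                 █
host = 100                                                              ░
debug = false                                                           ░
max_connections = 100                                                   ░
                                                                        ░
[cache]                                                                 ░
# cache configuration                                                   ░
log_level = 4                                                           ░
interval = "utf-8"                                                      ░
debug = "production"                                                    ░
host = "production"                                                     ░
max_connections = 60                                                    ░
retry_count = 8080                                                      ░
                                                                        ░
                                                                        ░
                                                                        ░
                                                                        ░
                                                                        ░
                                                                        ░
                                                                        ░
                                                                        ▼


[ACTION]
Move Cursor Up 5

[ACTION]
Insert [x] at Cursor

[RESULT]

x█logging]                                                              ▲
# logging configuration                                                 █
host = 100                                                              ░
debug = false                                                           ░
max_connections = 100                                                   ░
                                                                        ░
[cache]                                                                 ░
# cache configuration                                                   ░
log_level = 4                                                           ░
interval = "utf-8"                                                      ░
debug = "production"                                                    ░
host = "production"                                                     ░
max_connections = 60                                                    ░
retry_count = 8080                                                      ░
                                                                        ░
                                                                        ░
                                                                        ░
                                                                        ░
                                                                        ░
                                                                        ░
                                                                        ░
                                                                        ▼


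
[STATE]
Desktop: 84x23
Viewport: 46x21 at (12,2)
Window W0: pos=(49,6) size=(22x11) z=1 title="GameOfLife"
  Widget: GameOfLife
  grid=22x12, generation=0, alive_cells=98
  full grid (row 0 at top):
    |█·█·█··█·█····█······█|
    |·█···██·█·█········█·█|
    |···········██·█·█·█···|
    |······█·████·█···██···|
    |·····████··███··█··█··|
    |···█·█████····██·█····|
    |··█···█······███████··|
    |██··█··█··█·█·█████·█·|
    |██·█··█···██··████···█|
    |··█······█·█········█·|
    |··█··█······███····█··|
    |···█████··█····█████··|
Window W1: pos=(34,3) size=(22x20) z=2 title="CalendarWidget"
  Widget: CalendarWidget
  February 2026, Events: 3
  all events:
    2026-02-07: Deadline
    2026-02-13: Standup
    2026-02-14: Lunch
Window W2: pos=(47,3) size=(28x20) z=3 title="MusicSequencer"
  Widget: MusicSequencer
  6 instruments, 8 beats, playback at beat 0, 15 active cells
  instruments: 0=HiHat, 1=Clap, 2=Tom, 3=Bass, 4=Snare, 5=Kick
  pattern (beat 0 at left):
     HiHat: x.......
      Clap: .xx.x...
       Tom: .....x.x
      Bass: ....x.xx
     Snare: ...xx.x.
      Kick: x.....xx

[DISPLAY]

                                              
                      ┏━━━━━━━━━━━━┏━━━━━━━━━━
                      ┃ CalendarWid┃ MusicSequ
                      ┠────────────┠──────────
                      ┃   February ┃      ▼123
                      ┃Mo Tu We Th ┃ HiHat█···
                      ┃            ┃  Clap·██·
                      ┃ 2  3  4  5 ┃   Tom····
                      ┃ 9 10 11 12 ┃  Bass····
                      ┃16 17 18 19 ┃ Snare···█
                      ┃23 24 25 26 ┃  Kick█···
                      ┃            ┃          
                      ┃            ┃          
                      ┃            ┃          
                      ┃            ┃          
                      ┃            ┃          
                      ┃            ┃          
                      ┃            ┃          
                      ┃            ┃          
                      ┃            ┃          
                      ┗━━━━━━━━━━━━┗━━━━━━━━━━


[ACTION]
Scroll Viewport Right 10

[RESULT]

                                              
            ┏━━━━━━━━━━━━┏━━━━━━━━━━━━━━━━━━━━
            ┃ CalendarWid┃ MusicSequencer     
            ┠────────────┠────────────────────
            ┃   February ┃      ▼1234567      
            ┃Mo Tu We Th ┃ HiHat█·······      
            ┃            ┃  Clap·██·█···      
            ┃ 2  3  4  5 ┃   Tom·····█·█      
            ┃ 9 10 11 12 ┃  Bass····█·██      
            ┃16 17 18 19 ┃ Snare···██·█·      
            ┃23 24 25 26 ┃  Kick█·····██      
            ┃            ┃                    
            ┃            ┃                    
            ┃            ┃                    
            ┃            ┃                    
            ┃            ┃                    
            ┃            ┃                    
            ┃            ┃                    
            ┃            ┃                    
            ┃            ┃                    
            ┗━━━━━━━━━━━━┗━━━━━━━━━━━━━━━━━━━━


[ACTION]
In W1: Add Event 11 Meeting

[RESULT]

                                              
            ┏━━━━━━━━━━━━┏━━━━━━━━━━━━━━━━━━━━
            ┃ CalendarWid┃ MusicSequencer     
            ┠────────────┠────────────────────
            ┃   February ┃      ▼1234567      
            ┃Mo Tu We Th ┃ HiHat█·······      
            ┃            ┃  Clap·██·█···      
            ┃ 2  3  4  5 ┃   Tom·····█·█      
            ┃ 9 10 11* 12┃  Bass····█·██      
            ┃16 17 18 19 ┃ Snare···██·█·      
            ┃23 24 25 26 ┃  Kick█·····██      
            ┃            ┃                    
            ┃            ┃                    
            ┃            ┃                    
            ┃            ┃                    
            ┃            ┃                    
            ┃            ┃                    
            ┃            ┃                    
            ┃            ┃                    
            ┃            ┃                    
            ┗━━━━━━━━━━━━┗━━━━━━━━━━━━━━━━━━━━


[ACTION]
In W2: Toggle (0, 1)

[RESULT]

                                              
            ┏━━━━━━━━━━━━┏━━━━━━━━━━━━━━━━━━━━
            ┃ CalendarWid┃ MusicSequencer     
            ┠────────────┠────────────────────
            ┃   February ┃      ▼1234567      
            ┃Mo Tu We Th ┃ HiHat██······      
            ┃            ┃  Clap·██·█···      
            ┃ 2  3  4  5 ┃   Tom·····█·█      
            ┃ 9 10 11* 12┃  Bass····█·██      
            ┃16 17 18 19 ┃ Snare···██·█·      
            ┃23 24 25 26 ┃  Kick█·····██      
            ┃            ┃                    
            ┃            ┃                    
            ┃            ┃                    
            ┃            ┃                    
            ┃            ┃                    
            ┃            ┃                    
            ┃            ┃                    
            ┃            ┃                    
            ┃            ┃                    
            ┗━━━━━━━━━━━━┗━━━━━━━━━━━━━━━━━━━━


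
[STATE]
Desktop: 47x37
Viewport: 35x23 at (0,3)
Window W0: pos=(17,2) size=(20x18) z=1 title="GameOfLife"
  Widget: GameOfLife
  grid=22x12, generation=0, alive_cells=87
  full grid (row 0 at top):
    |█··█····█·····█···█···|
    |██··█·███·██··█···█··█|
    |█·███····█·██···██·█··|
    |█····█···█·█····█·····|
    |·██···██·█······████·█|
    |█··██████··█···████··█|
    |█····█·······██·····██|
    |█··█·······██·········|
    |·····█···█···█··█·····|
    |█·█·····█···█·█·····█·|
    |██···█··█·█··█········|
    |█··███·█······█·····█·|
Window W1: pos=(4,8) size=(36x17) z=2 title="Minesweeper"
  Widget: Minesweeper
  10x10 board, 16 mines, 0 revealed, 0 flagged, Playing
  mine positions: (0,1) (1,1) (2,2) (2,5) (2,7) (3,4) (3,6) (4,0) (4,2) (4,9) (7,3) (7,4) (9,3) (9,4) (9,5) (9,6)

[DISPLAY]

                 ┃ GameOfLife      
                 ┠─────────────────
                 ┃Gen: 0           
                 ┃·█····█·····█···█
                 ┃··█·███·██··█···█
    ┏━━━━━━━━━━━━━━━━━━━━━━━━━━━━━━
    ┃ Minesweeper                  
    ┠──────────────────────────────
    ┃■■■■■■■■■■                    
    ┃■■■■■■■■■■                    
    ┃■■■■■■■■■■                    
    ┃■■■■■■■■■■                    
    ┃■■■■■■■■■■                    
    ┃■■■■■■■■■■                    
    ┃■■■■■■■■■■                    
    ┃■■■■■■■■■■                    
    ┃■■■■■■■■■■                    
    ┃■■■■■■■■■■                    
    ┃                              
    ┃                              
    ┃                              
    ┗━━━━━━━━━━━━━━━━━━━━━━━━━━━━━━
                                   


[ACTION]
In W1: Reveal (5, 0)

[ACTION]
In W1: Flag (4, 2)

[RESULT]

                 ┃ GameOfLife      
                 ┠─────────────────
                 ┃Gen: 0           
                 ┃·█····█·····█···█
                 ┃··█·███·██··█···█
    ┏━━━━━━━━━━━━━━━━━━━━━━━━━━━━━━
    ┃ Minesweeper                  
    ┠──────────────────────────────
    ┃■■■■■■■■■■                    
    ┃■■■■■■■■■■                    
    ┃■■■■■■■■■■                    
    ┃■■■■■■■■■■                    
    ┃■■⚑■■■■■■■                    
    ┃1■■■■■■■■■                    
    ┃■■■■■■■■■■                    
    ┃■■■■■■■■■■                    
    ┃■■■■■■■■■■                    
    ┃■■■■■■■■■■                    
    ┃                              
    ┃                              
    ┃                              
    ┗━━━━━━━━━━━━━━━━━━━━━━━━━━━━━━
                                   


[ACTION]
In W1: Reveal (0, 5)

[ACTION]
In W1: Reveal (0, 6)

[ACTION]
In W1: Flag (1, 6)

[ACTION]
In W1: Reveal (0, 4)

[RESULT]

                 ┃ GameOfLife      
                 ┠─────────────────
                 ┃Gen: 0           
                 ┃·█····█·····█···█
                 ┃··█·███·██··█···█
    ┏━━━━━━━━━━━━━━━━━━━━━━━━━━━━━━
    ┃ Minesweeper                  
    ┠──────────────────────────────
    ┃■■2                           
    ┃■■3111211                     
    ┃■■■■■■■■1                     
    ┃■■■■■■■■21                    
    ┃■■⚑■■■■■■■                    
    ┃1■■■■■■■■■                    
    ┃■■■■■■■■■■                    
    ┃■■■■■■■■■■                    
    ┃■■■■■■■■■■                    
    ┃■■■■■■■■■■                    
    ┃                              
    ┃                              
    ┃                              
    ┗━━━━━━━━━━━━━━━━━━━━━━━━━━━━━━
                                   


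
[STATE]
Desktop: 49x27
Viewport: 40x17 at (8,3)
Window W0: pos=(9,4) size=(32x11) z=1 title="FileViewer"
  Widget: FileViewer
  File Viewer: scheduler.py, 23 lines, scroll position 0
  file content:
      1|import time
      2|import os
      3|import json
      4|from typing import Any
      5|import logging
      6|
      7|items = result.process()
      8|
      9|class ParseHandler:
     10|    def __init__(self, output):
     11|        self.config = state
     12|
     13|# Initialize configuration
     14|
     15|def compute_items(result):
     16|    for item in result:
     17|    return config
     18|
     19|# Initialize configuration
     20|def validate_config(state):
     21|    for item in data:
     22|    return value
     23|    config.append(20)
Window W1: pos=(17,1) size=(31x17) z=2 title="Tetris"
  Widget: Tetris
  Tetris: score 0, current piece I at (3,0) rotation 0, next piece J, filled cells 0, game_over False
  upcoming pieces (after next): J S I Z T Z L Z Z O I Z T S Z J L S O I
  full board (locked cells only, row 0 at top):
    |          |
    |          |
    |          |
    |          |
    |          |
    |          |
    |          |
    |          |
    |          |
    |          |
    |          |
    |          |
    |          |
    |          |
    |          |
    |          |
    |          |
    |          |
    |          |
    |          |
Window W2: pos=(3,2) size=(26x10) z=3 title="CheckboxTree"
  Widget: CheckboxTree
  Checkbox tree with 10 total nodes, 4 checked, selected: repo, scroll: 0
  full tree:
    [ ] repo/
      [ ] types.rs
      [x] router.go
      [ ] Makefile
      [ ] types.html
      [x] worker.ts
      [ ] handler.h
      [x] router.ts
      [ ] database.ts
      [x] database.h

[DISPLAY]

ckboxTree           ┃──────────────────┨
────────────────────┨Next:             ┃
 repo/              ┃█                 ┃
 ] types.rs         ┃███               ┃
x] router.go        ┃                  ┃
 ] Makefile         ┃                  ┃
 ] types.html       ┃                  ┃
x] worker.ts        ┃Score:            ┃
━━━━━━━━━━━━━━━━━━━━┛0                 ┃
 ┃       ┃          │                  ┃
 ┃items =┃          │                  ┃
 ┗━━━━━━━┃          │                  ┃
         ┃          │                  ┃
         ┃          │                  ┃
         ┗━━━━━━━━━━━━━━━━━━━━━━━━━━━━━┛
                                        
                                        


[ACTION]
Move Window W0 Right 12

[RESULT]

ckboxTree           ┃──────────────────┨
────────────────────┨Next:             ┃
 repo/              ┃█                 ┃
 ] types.rs         ┃███               ┃
x] router.go        ┃                  ┃
 ] Makefile         ┃                  ┃
 ] types.html       ┃                  ┃
x] worker.ts        ┃Score:            ┃
━━━━━━━━━━━━━━━━━━━━┛0                 ┃
         ┃          │                  ┃
         ┃          │                  ┃
         ┃          │                  ┃
         ┃          │                  ┃
         ┃          │                  ┃
         ┗━━━━━━━━━━━━━━━━━━━━━━━━━━━━━┛
                                        
                                        


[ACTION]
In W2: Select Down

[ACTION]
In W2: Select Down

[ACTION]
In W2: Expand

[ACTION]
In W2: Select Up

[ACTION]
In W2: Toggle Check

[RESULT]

ckboxTree           ┃──────────────────┨
────────────────────┨Next:             ┃
 repo/              ┃█                 ┃
x] types.rs         ┃███               ┃
x] router.go        ┃                  ┃
 ] Makefile         ┃                  ┃
 ] types.html       ┃                  ┃
x] worker.ts        ┃Score:            ┃
━━━━━━━━━━━━━━━━━━━━┛0                 ┃
         ┃          │                  ┃
         ┃          │                  ┃
         ┃          │                  ┃
         ┃          │                  ┃
         ┃          │                  ┃
         ┗━━━━━━━━━━━━━━━━━━━━━━━━━━━━━┛
                                        
                                        


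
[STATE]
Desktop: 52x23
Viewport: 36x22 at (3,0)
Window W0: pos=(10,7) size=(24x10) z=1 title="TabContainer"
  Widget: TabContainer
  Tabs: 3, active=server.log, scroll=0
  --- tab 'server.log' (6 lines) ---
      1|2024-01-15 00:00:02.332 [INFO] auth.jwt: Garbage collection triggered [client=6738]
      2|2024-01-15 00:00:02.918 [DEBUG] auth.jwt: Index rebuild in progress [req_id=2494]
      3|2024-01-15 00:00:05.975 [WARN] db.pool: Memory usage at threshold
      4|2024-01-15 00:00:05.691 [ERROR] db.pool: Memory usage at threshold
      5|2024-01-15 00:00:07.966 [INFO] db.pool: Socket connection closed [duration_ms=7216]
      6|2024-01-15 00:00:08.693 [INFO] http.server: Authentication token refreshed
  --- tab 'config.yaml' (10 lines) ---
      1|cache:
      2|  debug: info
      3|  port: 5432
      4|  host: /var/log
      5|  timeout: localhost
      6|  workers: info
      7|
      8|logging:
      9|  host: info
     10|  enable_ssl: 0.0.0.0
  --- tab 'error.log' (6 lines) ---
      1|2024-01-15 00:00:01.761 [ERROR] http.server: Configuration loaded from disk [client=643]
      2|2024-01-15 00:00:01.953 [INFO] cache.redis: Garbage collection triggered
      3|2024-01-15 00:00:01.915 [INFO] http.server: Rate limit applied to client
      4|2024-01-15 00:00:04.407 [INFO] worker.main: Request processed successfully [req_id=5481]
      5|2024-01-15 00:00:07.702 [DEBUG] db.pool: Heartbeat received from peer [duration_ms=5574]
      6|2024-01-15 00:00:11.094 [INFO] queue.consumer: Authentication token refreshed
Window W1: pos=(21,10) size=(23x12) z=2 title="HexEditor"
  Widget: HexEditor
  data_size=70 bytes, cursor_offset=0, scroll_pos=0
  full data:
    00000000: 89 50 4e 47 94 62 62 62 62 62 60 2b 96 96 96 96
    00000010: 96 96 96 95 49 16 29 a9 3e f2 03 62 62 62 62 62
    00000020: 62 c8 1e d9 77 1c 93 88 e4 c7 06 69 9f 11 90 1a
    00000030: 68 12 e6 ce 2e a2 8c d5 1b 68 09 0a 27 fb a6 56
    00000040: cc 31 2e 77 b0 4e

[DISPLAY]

                                    
                                    
                                    
                                    
                                    
                                    
                                    
       ┏━━━━━━━━━━━━━━━━━━━━━━┓     
       ┃ TabContainer         ┃     
       ┠──────────────────────┨     
       ┃[server.lo┏━━━━━━━━━━━━━━━━━
       ┃──────────┃ HexEditor       
       ┃2024-01-15┠─────────────────
       ┃2024-01-15┃00000000  89 50 4
       ┃2024-01-15┃00000010  96 96 9
       ┃2024-01-15┃00000020  62 c8 1
       ┗━━━━━━━━━━┃00000030  68 12 e
                  ┃00000040  cc 31 2
                  ┃                 
                  ┃                 
                  ┃                 
                  ┗━━━━━━━━━━━━━━━━━


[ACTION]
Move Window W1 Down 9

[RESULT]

                                    
                                    
                                    
                                    
                                    
                                    
                                    
       ┏━━━━━━━━━━━━━━━━━━━━━━┓     
       ┃ TabContainer         ┃     
       ┠──────────────────────┨     
       ┃[server.log]│ config.y┃     
       ┃──────────┏━━━━━━━━━━━━━━━━━
       ┃2024-01-15┃ HexEditor       
       ┃2024-01-15┠─────────────────
       ┃2024-01-15┃00000000  89 50 4
       ┃2024-01-15┃00000010  96 96 9
       ┗━━━━━━━━━━┃00000020  62 c8 1
                  ┃00000030  68 12 e
                  ┃00000040  cc 31 2
                  ┃                 
                  ┃                 
                  ┃                 


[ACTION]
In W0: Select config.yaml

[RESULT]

                                    
                                    
                                    
                                    
                                    
                                    
                                    
       ┏━━━━━━━━━━━━━━━━━━━━━━┓     
       ┃ TabContainer         ┃     
       ┠──────────────────────┨     
       ┃ server.log │[config.y┃     
       ┃──────────┏━━━━━━━━━━━━━━━━━
       ┃cache:    ┃ HexEditor       
       ┃  debug: i┠─────────────────
       ┃  port: 54┃00000000  89 50 4
       ┃  host: /v┃00000010  96 96 9
       ┗━━━━━━━━━━┃00000020  62 c8 1
                  ┃00000030  68 12 e
                  ┃00000040  cc 31 2
                  ┃                 
                  ┃                 
                  ┃                 


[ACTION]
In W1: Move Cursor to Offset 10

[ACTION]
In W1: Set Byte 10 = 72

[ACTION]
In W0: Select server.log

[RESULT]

                                    
                                    
                                    
                                    
                                    
                                    
                                    
       ┏━━━━━━━━━━━━━━━━━━━━━━┓     
       ┃ TabContainer         ┃     
       ┠──────────────────────┨     
       ┃[server.log]│ config.y┃     
       ┃──────────┏━━━━━━━━━━━━━━━━━
       ┃2024-01-15┃ HexEditor       
       ┃2024-01-15┠─────────────────
       ┃2024-01-15┃00000000  89 50 4
       ┃2024-01-15┃00000010  96 96 9
       ┗━━━━━━━━━━┃00000020  62 c8 1
                  ┃00000030  68 12 e
                  ┃00000040  cc 31 2
                  ┃                 
                  ┃                 
                  ┃                 


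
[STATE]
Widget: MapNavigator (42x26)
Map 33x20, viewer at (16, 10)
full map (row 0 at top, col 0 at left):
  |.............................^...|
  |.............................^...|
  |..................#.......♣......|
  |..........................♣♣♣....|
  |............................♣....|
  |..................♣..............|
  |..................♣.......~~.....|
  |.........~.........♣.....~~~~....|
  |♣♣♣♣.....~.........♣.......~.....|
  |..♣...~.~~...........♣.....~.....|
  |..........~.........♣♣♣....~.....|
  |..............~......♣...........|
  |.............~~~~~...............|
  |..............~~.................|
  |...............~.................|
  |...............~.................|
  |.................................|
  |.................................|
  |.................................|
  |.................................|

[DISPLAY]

                                          
                                          
                                          
     .............................^...    
     .............................^...    
     ..................#.......♣......    
     ..........................♣♣♣....    
     ............................♣....    
     ..................♣..............    
     ..................♣.......~~.....    
     .........~.........♣.....~~~~....    
     ♣♣♣♣.....~.........♣.......~.....    
     ..♣...~.~~...........♣.....~.....    
     ..........~.....@...♣♣♣....~.....    
     ..............~......♣...........    
     .............~~~~~...............    
     ..............~~.................    
     ...............~.................    
     ...............~.................    
     .................................    
     .................................    
     .................................    
     .................................    
                                          
                                          
                                          


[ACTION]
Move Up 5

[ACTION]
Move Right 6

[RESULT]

                                          
                                          
                                          
                                          
                                          
                                          
                                          
                                          
............................^...          
............................^...          
.................#.......♣......          
.........................♣♣♣....          
...........................♣....          
.................♣...@..........          
.................♣.......~~.....          
........~.........♣.....~~~~....          
♣♣♣.....~.........♣.......~.....          
.♣...~.~~...........♣.....~.....          
.........~.........♣♣♣....~.....          
.............~......♣...........          
............~~~~~...............          
.............~~.................          
..............~.................          
..............~.................          
................................          
................................          


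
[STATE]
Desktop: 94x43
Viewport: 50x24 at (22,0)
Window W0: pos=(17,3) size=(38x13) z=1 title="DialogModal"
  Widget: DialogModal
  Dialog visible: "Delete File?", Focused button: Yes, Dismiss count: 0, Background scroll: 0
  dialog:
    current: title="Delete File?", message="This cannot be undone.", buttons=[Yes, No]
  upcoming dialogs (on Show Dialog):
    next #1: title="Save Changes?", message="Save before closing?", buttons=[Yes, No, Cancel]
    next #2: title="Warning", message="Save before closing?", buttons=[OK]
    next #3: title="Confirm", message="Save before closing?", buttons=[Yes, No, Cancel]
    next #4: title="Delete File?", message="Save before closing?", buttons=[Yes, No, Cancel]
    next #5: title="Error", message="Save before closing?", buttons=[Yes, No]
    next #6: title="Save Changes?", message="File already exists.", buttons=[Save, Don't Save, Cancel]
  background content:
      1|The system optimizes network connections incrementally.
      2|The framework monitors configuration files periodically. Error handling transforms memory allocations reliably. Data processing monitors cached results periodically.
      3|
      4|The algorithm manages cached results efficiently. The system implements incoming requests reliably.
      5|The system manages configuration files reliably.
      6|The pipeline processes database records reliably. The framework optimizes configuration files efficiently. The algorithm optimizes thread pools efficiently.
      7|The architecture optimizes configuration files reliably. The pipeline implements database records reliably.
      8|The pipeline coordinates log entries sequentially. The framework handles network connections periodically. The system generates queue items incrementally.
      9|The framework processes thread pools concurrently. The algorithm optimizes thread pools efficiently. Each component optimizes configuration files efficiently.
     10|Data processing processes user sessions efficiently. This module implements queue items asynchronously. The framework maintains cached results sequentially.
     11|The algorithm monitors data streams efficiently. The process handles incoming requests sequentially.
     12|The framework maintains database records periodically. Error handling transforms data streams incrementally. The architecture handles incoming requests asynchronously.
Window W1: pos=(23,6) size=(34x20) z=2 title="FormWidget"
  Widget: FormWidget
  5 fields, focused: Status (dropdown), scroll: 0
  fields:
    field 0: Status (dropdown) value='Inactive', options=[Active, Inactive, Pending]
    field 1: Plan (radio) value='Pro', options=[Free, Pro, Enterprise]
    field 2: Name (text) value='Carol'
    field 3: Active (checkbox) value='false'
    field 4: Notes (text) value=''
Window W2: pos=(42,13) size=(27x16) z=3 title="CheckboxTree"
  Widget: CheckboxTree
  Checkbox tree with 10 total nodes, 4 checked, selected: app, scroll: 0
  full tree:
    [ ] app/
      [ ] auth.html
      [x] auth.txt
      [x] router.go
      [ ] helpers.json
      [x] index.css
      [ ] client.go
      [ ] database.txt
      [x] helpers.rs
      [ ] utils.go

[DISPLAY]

                                                  
                                                  
                                                  
━━━━━━━━━━━━━━━━━━━━━━━━━━━━━━━━┓                 
logModal                        ┃                 
────────────────────────────────┨                 
s┏━━━━━━━━━━━━━━━━━━━━━━━━━━━━━━━━┓               
f┃ FormWidget                     ┃               
 ┠────────────────────────────────┨               
a┃> Status:     [Inactive       ▼]┃               
s┃  Plan:       ( ) Free  (●) Pro ┃               
p┃  Name:       [Carol           ]┃               
a┃  Active:     [ ]               ┃               
p┃  Notes:      [   ┏━━━━━━━━━━━━━━━━━━━━━━━━━┓   
f┃                  ┃ CheckboxTree            ┃   
━┃                  ┠─────────────────────────┨   
 ┃                  ┃>[-] app/                ┃   
 ┃                  ┃   [ ] auth.html         ┃   
 ┃                  ┃   [x] auth.txt          ┃   
 ┃                  ┃   [x] router.go         ┃   
 ┃                  ┃   [ ] helpers.json      ┃   
 ┃                  ┃   [x] index.css         ┃   
 ┃                  ┃   [ ] client.go         ┃   
 ┃                  ┃   [ ] database.txt      ┃   


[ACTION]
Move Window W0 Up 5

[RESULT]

━━━━━━━━━━━━━━━━━━━━━━━━━━━━━━━━┓                 
logModal                        ┃                 
────────────────────────────────┨                 
system optimizes network connect┃                 
framework monitors configuration┃                 
 ┌────────────────────────┐     ┃                 
a┏━━━━━━━━━━━━━━━━━━━━━━━━━━━━━━━━┓               
s┃ FormWidget                     ┃               
p┠────────────────────────────────┨               
a┃> Status:     [Inactive       ▼]┃               
p┃  Plan:       ( ) Free  (●) Pro ┃               
f┃  Name:       [Carol           ]┃               
━┃  Active:     [ ]               ┃               
 ┃  Notes:      [   ┏━━━━━━━━━━━━━━━━━━━━━━━━━┓   
 ┃                  ┃ CheckboxTree            ┃   
 ┃                  ┠─────────────────────────┨   
 ┃                  ┃>[-] app/                ┃   
 ┃                  ┃   [ ] auth.html         ┃   
 ┃                  ┃   [x] auth.txt          ┃   
 ┃                  ┃   [x] router.go         ┃   
 ┃                  ┃   [ ] helpers.json      ┃   
 ┃                  ┃   [x] index.css         ┃   
 ┃                  ┃   [ ] client.go         ┃   
 ┃                  ┃   [ ] database.txt      ┃   


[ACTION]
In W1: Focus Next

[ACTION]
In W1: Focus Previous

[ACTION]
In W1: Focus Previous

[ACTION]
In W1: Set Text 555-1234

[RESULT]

━━━━━━━━━━━━━━━━━━━━━━━━━━━━━━━━┓                 
logModal                        ┃                 
────────────────────────────────┨                 
system optimizes network connect┃                 
framework monitors configuration┃                 
 ┌────────────────────────┐     ┃                 
a┏━━━━━━━━━━━━━━━━━━━━━━━━━━━━━━━━┓               
s┃ FormWidget                     ┃               
p┠────────────────────────────────┨               
a┃  Status:     [Inactive       ▼]┃               
p┃  Plan:       ( ) Free  (●) Pro ┃               
f┃  Name:       [Carol           ]┃               
━┃  Active:     [ ]               ┃               
 ┃> Notes:      [555┏━━━━━━━━━━━━━━━━━━━━━━━━━┓   
 ┃                  ┃ CheckboxTree            ┃   
 ┃                  ┠─────────────────────────┨   
 ┃                  ┃>[-] app/                ┃   
 ┃                  ┃   [ ] auth.html         ┃   
 ┃                  ┃   [x] auth.txt          ┃   
 ┃                  ┃   [x] router.go         ┃   
 ┃                  ┃   [ ] helpers.json      ┃   
 ┃                  ┃   [x] index.css         ┃   
 ┃                  ┃   [ ] client.go         ┃   
 ┃                  ┃   [ ] database.txt      ┃   


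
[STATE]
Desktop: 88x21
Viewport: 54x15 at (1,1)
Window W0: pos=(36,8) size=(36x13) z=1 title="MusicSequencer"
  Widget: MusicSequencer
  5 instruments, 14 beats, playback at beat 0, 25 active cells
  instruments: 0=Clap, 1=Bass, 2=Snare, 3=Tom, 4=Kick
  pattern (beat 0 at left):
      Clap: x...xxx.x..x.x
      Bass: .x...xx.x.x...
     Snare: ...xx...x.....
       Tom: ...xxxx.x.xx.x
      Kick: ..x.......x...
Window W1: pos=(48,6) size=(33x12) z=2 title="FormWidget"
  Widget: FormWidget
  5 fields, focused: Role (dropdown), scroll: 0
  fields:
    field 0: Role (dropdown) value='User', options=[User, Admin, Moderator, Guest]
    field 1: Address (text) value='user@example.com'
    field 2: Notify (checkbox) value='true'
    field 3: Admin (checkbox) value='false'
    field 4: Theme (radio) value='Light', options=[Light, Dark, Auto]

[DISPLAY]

                                                      
                                                      
                                                      
                                                      
                                                      
                                               ┏━━━━━━
                                               ┃ FormW
                                   ┏━━━━━━━━━━━┠──────
                                   ┃ MusicSeque┃> Role
                                   ┠───────────┃  Addr
                                   ┃      ▼1234┃  Noti
                                   ┃  Clap█···█┃  Admi
                                   ┃  Bass·█···┃  Them
                                   ┃ Snare···██┃      
                                   ┃   Tom···██┃      


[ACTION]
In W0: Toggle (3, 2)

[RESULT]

                                                      
                                                      
                                                      
                                                      
                                                      
                                               ┏━━━━━━
                                               ┃ FormW
                                   ┏━━━━━━━━━━━┠──────
                                   ┃ MusicSeque┃> Role
                                   ┠───────────┃  Addr
                                   ┃      ▼1234┃  Noti
                                   ┃  Clap█···█┃  Admi
                                   ┃  Bass·█···┃  Them
                                   ┃ Snare···██┃      
                                   ┃   Tom··███┃      


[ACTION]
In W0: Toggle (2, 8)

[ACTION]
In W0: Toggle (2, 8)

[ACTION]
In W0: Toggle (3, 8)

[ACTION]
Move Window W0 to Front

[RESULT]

                                                      
                                                      
                                                      
                                                      
                                                      
                                               ┏━━━━━━
                                               ┃ FormW
                                   ┏━━━━━━━━━━━━━━━━━━
                                   ┃ MusicSequencer   
                                   ┠──────────────────
                                   ┃      ▼12345678901
                                   ┃  Clap█···███·█··█
                                   ┃  Bass·█···██·█·█·
                                   ┃ Snare···██···█···
                                   ┃   Tom··█████···██
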